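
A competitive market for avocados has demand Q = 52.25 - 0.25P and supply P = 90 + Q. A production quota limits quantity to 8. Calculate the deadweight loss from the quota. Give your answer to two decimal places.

Rewriting demand in inverse form: P = 209 - 4Q.
Unrestricted equilibrium: Q* = (209 - 90)/(4 + 1) = 23.8.
At Q = 8 the demand price is 209 - 4(8) = 177 and the supply price is 90 + (8) = 98.
Deadweight loss is the triangle between the curves from 8 to 23.8: (1/2)(177 - 98)(23.8 - 8) = 624.1.

624.10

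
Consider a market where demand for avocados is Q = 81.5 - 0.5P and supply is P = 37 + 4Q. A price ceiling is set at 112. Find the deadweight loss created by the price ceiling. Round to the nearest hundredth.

15.19

Rewriting demand in inverse form: P = 163 - 2Q.
Free-market equilibrium: 163 - 2Q = 37 + 4Q gives Q* = 21, P* = 121.
At the ceiling price 112, quantity supplied is (112 - 37)/4 = 18.75; supply is the short side, so Q = 18.75 trades at P = 112.
The lost-trades triangle has base Q* - 18.75 = 2.25 and height equal to the gap between the curves at Q = 18.75, which is 125.5 - 112 = 13.5. DWL = (1/2)(2.25)(13.5) = 15.1875.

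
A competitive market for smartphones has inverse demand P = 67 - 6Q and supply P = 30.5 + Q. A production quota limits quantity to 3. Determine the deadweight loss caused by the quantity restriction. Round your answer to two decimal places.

Without the quota, 67 - 6Q = 30.5 + Q gives Q* = 5.2143.
At Q = 3 the demand price is 67 - 6(3) = 49 and the supply price is 30.5 + (3) = 33.5.
Deadweight loss is the triangle between the curves from 3 to 5.2143: (1/2)(49 - 33.5)(5.2143 - 3) = 17.1607.

17.16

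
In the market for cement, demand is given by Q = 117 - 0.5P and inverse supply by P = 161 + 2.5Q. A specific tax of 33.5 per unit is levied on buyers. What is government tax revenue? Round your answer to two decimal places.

294.06

Rewriting demand in inverse form: P = 234 - 2Q.
Pre-tax equilibrium: 234 - 2Q = 161 + 2.5Q gives Q* = 16.2222, P* = 201.5556.
A tax on buyers shifts demand down by 33.5: (234 - 33.5) - 2Q = 161 + 2.5Q, so Q_t = 8.7778. Buyers pay P_b = 216.4444; sellers receive P_s = P_b - 33.5 = 182.9444.
Revenue is the tax times quantity traded: 33.5 x 8.7778 = 294.0556.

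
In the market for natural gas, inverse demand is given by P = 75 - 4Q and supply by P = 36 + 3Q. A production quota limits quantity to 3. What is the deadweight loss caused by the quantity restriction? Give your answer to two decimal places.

23.14

Unrestricted equilibrium: Q* = (75 - 36)/(4 + 3) = 5.5714.
At Q = 3 the demand price is 75 - 4(3) = 63 and the supply price is 36 + 3(3) = 45.
Deadweight loss is the triangle between the curves from 3 to 5.5714: (1/2)(63 - 45)(5.5714 - 3) = 23.1429.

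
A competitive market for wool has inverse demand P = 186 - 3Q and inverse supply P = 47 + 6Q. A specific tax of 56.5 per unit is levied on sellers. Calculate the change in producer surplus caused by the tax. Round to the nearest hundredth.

Pre-tax equilibrium: 186 - 3Q = 47 + 6Q gives Q* = 15.4444, P* = 139.6667.
A tax on sellers shifts supply up by 56.5: 186 - 3Q = 47 + 6Q + 56.5, so Q_t = 9.1667. Buyers pay P_b = 158.5; sellers receive P_s = P_b - 56.5 = 102.
PS falls from (1/2)(15.4444)(92.6667) = 715.5926 to (1/2)(9.1667)(55) = 252.0833, a change of -463.5093.

-463.51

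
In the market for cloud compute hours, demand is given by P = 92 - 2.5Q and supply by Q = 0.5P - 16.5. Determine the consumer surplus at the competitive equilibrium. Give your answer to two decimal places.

214.88

Rewriting supply in inverse form: P = 33 + 2Q.
Setting demand equal to supply, 59 = 4.5Q, so Q* = 13.1111 and P* = 59.2222.
CS is the area between the demand curve and P* from 0 to Q*: (1/2)(13.1111)(32.7778) = 214.8765.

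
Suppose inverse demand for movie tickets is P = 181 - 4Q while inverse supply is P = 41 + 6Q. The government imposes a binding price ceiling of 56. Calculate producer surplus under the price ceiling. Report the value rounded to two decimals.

18.75

Free-market equilibrium: 181 - 4Q = 41 + 6Q gives Q* = 14, P* = 125.
At the ceiling price 56, quantity supplied is (56 - 41)/6 = 2.5; supply is the short side, so Q = 2.5 trades at P = 56.
PS is the triangle above supply below 56: (1/2)(2.5)(56 - 41) = 18.75.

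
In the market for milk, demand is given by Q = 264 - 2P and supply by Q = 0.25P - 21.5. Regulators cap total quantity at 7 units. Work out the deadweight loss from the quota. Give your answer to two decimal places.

23.36

Rewriting demand in inverse form: P = 132 - 0.5Q.
Rewriting supply in inverse form: P = 86 + 4Q.
Unrestricted equilibrium: Q* = (132 - 86)/(0.5 + 4) = 10.2222.
At Q = 7 the demand price is 132 - 0.5(7) = 128.5 and the supply price is 86 + 4(7) = 114.
Deadweight loss is the triangle between the curves from 7 to 10.2222: (1/2)(128.5 - 114)(10.2222 - 7) = 23.3611.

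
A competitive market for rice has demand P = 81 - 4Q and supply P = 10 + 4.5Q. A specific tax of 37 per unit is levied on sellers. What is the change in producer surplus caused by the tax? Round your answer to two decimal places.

Without the tax, 81 - 4Q = 10 + 4.5Q so Q* = 8.3529 and P* = 47.5882.
With the tax, sellers need 37 more per unit: 81 - 4Q = 10 + 4.5Q + 37, so Q_t = 4. Buyers pay P_b = 65; sellers receive P_s = P_b - 37 = 28.
Producers lose the trapezoid between P_s and P* out to Q_t plus the triangle from Q_t to Q*: change in PS = 36 - 156.9862 = -120.9862.

-120.99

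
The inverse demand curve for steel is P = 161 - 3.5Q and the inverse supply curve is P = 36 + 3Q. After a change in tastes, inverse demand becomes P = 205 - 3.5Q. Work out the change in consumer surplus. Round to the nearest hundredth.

Initial equilibrium: Q_0 = 19.2308, P_0 = 93.6923; CS_0 = (1/2)(19.2308)(67.3077) = 647.1893, PS_0 = (1/2)(19.2308)(57.6923) = 554.7337.
New equilibrium: 205 - 3.5Q = 36 + 3Q gives Q_1 = 26, P_1 = 114; CS_1 = 1183, PS_1 = 1014.
Change in consumer surplus = 1183 - 647.1893 = 535.8107.

535.81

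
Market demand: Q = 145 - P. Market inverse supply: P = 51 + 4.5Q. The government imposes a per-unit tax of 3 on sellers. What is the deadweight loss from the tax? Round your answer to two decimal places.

0.82

Rewriting demand in inverse form: P = 145 - Q.
Pre-tax equilibrium: 145 - Q = 51 + 4.5Q gives Q* = 17.0909, P* = 127.9091.
With the tax, sellers need 3 more per unit: 145 - Q = 51 + 4.5Q + 3, so Q_t = 16.5455. Buyers pay P_b = 128.4545; sellers receive P_s = P_b - 3 = 125.4545.
Deadweight loss is the triangle between the curves from Q_t to Q*: (1/2)(17.0909 - 16.5455)(3) = 0.8182.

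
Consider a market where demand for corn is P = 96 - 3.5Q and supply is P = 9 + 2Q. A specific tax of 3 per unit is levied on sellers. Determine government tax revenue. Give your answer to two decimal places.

45.82

Without the tax, 96 - 3.5Q = 9 + 2Q so Q* = 15.8182 and P* = 40.6364.
With the tax, sellers need 3 more per unit: 96 - 3.5Q = 9 + 2Q + 3, so Q_t = 15.2727. Buyers pay P_b = 42.5455; sellers receive P_s = P_b - 3 = 39.5455.
Revenue is the tax times quantity traded: 3 x 15.2727 = 45.8182.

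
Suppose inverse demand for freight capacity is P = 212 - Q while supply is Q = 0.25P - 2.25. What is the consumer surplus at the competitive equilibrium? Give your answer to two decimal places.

Rewriting supply in inverse form: P = 9 + 4Q.
Set 212 - Q = 9 + 4Q, which gives 203 = 5Q, so Q* = 40.6 and P* = 212 - (40.6) = 171.4.
CS is the area between the demand curve and P* from 0 to Q*: (1/2)(40.6)(40.6) = 824.18.

824.18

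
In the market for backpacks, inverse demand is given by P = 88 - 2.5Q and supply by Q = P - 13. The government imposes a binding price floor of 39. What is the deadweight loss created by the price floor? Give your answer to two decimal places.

5.85

Rewriting supply in inverse form: P = 13 + Q.
Free-market equilibrium: 88 - 2.5Q = 13 + Q gives Q* = 21.4286, P* = 34.4286.
At the floor price 39, quantity demanded is (88 - 39)/2.5 = 19.6; demand is the short side, so Q = 19.6 trades at P = 39.
At Q = 19.6 the demand price is 39 and the supply price is 32.6. Deadweight loss is the triangle between the curves from 19.6 to 21.4286: (1/2)(39 - 32.6)(21.4286 - 19.6) = 5.8514.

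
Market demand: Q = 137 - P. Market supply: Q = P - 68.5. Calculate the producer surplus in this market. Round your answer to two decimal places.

Rewriting demand in inverse form: P = 137 - Q.
Rewriting supply in inverse form: P = 68.5 + Q.
Set 137 - Q = 68.5 + Q, which gives 68.5 = 2Q, so Q* = 34.25 and P* = 137 - (34.25) = 102.75.
PS is the area between P* and the supply curve from 0 to Q*: (1/2)(34.25)(34.25) = 586.5312.

586.53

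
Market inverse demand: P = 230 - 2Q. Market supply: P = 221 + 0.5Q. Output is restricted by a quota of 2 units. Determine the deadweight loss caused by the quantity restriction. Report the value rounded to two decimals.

Without the quota, 230 - 2Q = 221 + 0.5Q gives Q* = 3.6.
At Q = 2 the demand price is 230 - 2(2) = 226 and the supply price is 221 + 0.5(2) = 222.
Deadweight loss is the triangle between the curves from 2 to 3.6: (1/2)(226 - 222)(3.6 - 2) = 3.2.

3.20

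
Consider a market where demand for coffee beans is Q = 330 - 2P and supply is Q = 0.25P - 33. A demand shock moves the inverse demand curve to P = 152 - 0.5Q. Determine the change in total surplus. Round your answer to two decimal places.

Rewriting demand in inverse form: P = 165 - 0.5Q.
Rewriting supply in inverse form: P = 132 + 4Q.
Initial equilibrium: Q_0 = 7.3333, P_0 = 161.3333; CS_0 = (1/2)(7.3333)(3.6667) = 13.4444, PS_0 = (1/2)(7.3333)(29.3333) = 107.5556.
New equilibrium: 152 - 0.5Q = 132 + 4Q gives Q_1 = 4.4444, P_1 = 149.7778; CS_1 = 4.9383, PS_1 = 39.5062.
Change in total surplus = (4.9383 + 39.5062) - (13.4444 + 107.5556) = -76.5556.

-76.56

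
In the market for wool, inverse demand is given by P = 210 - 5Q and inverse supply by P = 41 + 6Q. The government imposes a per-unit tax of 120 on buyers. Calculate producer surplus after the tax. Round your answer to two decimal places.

Pre-tax equilibrium: 210 - 5Q = 41 + 6Q gives Q* = 15.3636, P* = 133.1818.
With the tax, buyers' net willingness to pay falls by 120: (210 - 120) - 5Q = 41 + 6Q, so Q_t = 4.4545. Buyers pay P_b = 187.7273; sellers receive P_s = P_b - 120 = 67.7273.
Producer surplus is the triangle above supply below P_s: (1/2)(4.4545)(67.7273 - 41) = 59.5289.

59.53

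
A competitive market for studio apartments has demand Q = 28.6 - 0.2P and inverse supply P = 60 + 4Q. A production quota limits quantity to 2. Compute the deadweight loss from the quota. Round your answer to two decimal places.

Rewriting demand in inverse form: P = 143 - 5Q.
Unrestricted equilibrium: Q* = (143 - 60)/(5 + 4) = 9.2222.
At Q = 2 the demand price is 143 - 5(2) = 133 and the supply price is 60 + 4(2) = 68.
DWL = (1/2)(gap between curves at 2) x (Q* - 2) = (1/2)(65)(7.2222) = 234.7222.

234.72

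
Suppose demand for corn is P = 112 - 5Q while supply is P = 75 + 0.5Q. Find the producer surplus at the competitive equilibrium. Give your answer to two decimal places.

11.31

Equilibrium: 112 - 5Q = 75 + 0.5Q, so Q* = 6.7273 and P* = 78.3636.
PS is the area between P* and the supply curve from 0 to Q*: (1/2)(6.7273)(3.3636) = 11.314.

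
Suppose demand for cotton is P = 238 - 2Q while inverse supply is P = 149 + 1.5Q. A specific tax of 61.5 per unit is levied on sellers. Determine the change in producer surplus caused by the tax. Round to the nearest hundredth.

-438.66

Pre-tax equilibrium: 238 - 2Q = 149 + 1.5Q gives Q* = 25.4286, P* = 187.1429.
With the tax, sellers need 61.5 more per unit: 238 - 2Q = 149 + 1.5Q + 61.5, so Q_t = 7.8571. Buyers pay P_b = 222.2857; sellers receive P_s = P_b - 61.5 = 160.7857.
PS falls from (1/2)(25.4286)(38.1429) = 484.9592 to (1/2)(7.8571)(11.7857) = 46.301, a change of -438.6582.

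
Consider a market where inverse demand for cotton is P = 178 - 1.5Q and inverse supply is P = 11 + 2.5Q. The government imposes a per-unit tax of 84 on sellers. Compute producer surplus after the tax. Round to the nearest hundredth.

Without the tax, 178 - 1.5Q = 11 + 2.5Q so Q* = 41.75 and P* = 115.375.
With the tax, sellers need 84 more per unit: 178 - 1.5Q = 11 + 2.5Q + 84, so Q_t = 20.75. Buyers pay P_b = 146.875; sellers receive P_s = P_b - 84 = 62.875.
Producer surplus is the triangle above supply below P_s: (1/2)(20.75)(62.875 - 11) = 538.2031.

538.20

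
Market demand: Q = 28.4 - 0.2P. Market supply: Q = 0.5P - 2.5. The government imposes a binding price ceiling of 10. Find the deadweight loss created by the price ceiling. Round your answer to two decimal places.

Rewriting demand in inverse form: P = 142 - 5Q.
Rewriting supply in inverse form: P = 5 + 2Q.
Without the control, 142 - 5Q = 5 + 2Q so Q* = 19.5714 and P* = 44.1429.
At P = 10, sellers supply (10 - 5)/2 = 2.5 while buyers want more, so the quantity traded is 2.5 at price 10.
At Q = 2.5 the demand price is 129.5 and the supply price is 10. Deadweight loss is the triangle between the curves from 2.5 to 19.5714: (1/2)(129.5 - 10)(19.5714 - 2.5) = 1020.0179.

1020.02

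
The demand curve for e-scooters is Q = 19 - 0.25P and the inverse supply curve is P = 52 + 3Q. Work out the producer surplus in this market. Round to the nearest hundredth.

Rewriting demand in inverse form: P = 76 - 4Q.
Equilibrium: 76 - 4Q = 52 + 3Q, so Q* = 3.4286 and P* = 62.2857.
The supply curve's price intercept is 52, so PS = (1/2)(Q*)(P* - 52) = (1/2)(3.4286)(10.2857) = 17.6327.

17.63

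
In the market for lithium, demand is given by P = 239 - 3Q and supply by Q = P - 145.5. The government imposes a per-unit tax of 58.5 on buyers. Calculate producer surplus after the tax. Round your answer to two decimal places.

Rewriting supply in inverse form: P = 145.5 + Q.
Without the tax, 239 - 3Q = 145.5 + Q so Q* = 23.375 and P* = 168.875.
With the tax, buyers' net willingness to pay falls by 58.5: (239 - 58.5) - 3Q = 145.5 + Q, so Q_t = 8.75. Buyers pay P_b = 212.75; sellers receive P_s = P_b - 58.5 = 154.25.
Producer surplus is the triangle above supply below P_s: (1/2)(8.75)(154.25 - 145.5) = 38.2812.

38.28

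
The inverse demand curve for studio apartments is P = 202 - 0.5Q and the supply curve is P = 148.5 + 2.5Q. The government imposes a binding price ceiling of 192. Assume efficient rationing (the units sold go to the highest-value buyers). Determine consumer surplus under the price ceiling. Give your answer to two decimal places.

98.31

Without the control, 202 - 0.5Q = 148.5 + 2.5Q so Q* = 17.8333 and P* = 193.0833.
At the ceiling price 192, quantity supplied is (192 - 148.5)/2.5 = 17.4; supply is the short side, so Q = 17.4 trades at P = 192.
The demand price at Q = 17.4 is 193.3. CS is the trapezoid between demand and 192 over [0, 17.4]: (1/2)[(202 - 192) + (193.3 - 192)](17.4) = 98.31.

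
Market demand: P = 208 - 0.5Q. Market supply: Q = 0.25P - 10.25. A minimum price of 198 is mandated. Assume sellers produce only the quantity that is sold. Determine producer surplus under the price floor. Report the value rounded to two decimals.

2340.00

Rewriting supply in inverse form: P = 41 + 4Q.
Free-market equilibrium: 208 - 0.5Q = 41 + 4Q gives Q* = 37.1111, P* = 189.4444.
At the floor price 198, quantity demanded is (208 - 198)/0.5 = 20; demand is the short side, so Q = 20 trades at P = 198.
The supply price at Q = 20 is 121. PS is the trapezoid between 198 and supply over [0, 20]: (1/2)[(198 - 41) + (198 - 121)](20) = 2340.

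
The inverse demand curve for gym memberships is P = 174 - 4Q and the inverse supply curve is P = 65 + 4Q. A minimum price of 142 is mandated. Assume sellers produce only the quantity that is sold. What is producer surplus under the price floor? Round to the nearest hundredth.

Free-market equilibrium: 174 - 4Q = 65 + 4Q gives Q* = 13.625, P* = 119.5.
At P = 142, buyers demand (174 - 142)/4 = 8 while sellers would supply more, so the quantity traded is 8 at price 142.
The supply price at Q = 8 is 97. PS is the trapezoid between 142 and supply over [0, 8]: (1/2)[(142 - 65) + (142 - 97)](8) = 488.

488.00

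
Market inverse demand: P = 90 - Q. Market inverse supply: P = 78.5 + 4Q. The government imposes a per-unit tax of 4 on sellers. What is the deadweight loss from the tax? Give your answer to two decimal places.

Pre-tax equilibrium: 90 - Q = 78.5 + 4Q gives Q* = 2.3, P* = 87.7.
With the tax, sellers need 4 more per unit: 90 - Q = 78.5 + 4Q + 4, so Q_t = 1.5. Buyers pay P_b = 88.5; sellers receive P_s = P_b - 4 = 84.5.
The welfare triangle lost has base Q* - Q_t = 0.8 and height t = 4, so DWL = (1/2)(0.8)(4) = 1.6.

1.60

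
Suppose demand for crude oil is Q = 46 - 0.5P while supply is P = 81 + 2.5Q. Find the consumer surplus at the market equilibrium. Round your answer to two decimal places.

5.98

Rewriting demand in inverse form: P = 92 - 2Q.
Set 92 - 2Q = 81 + 2.5Q, which gives 11 = 4.5Q, so Q* = 2.4444 and P* = 92 - 2(2.4444) = 87.1111.
The demand choke price is 92, so CS = (1/2)(Q*)(92 - P*) = (1/2)(2.4444)(4.8889) = 5.9753.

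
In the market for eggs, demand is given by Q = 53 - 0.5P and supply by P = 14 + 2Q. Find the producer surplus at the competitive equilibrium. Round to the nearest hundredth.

529.00

Rewriting demand in inverse form: P = 106 - 2Q.
Set 106 - 2Q = 14 + 2Q, which gives 92 = 4Q, so Q* = 23 and P* = 106 - 2(23) = 60.
The supply curve's price intercept is 14, so PS = (1/2)(Q*)(P* - 14) = (1/2)(23)(46) = 529.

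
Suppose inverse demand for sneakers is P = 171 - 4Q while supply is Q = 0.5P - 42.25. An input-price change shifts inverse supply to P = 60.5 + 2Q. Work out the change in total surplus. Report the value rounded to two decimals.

Rewriting supply in inverse form: P = 84.5 + 2Q.
Initial equilibrium: Q_0 = 14.4167, P_0 = 113.3333; CS_0 = (1/2)(14.4167)(57.6667) = 415.6806, PS_0 = (1/2)(14.4167)(28.8333) = 207.8403.
New equilibrium: 171 - 4Q = 60.5 + 2Q gives Q_1 = 18.4167, P_1 = 97.3333; CS_1 = 678.3472, PS_1 = 339.1736.
Change in total surplus = (678.3472 + 339.1736) - (415.6806 + 207.8403) = 394.

394.00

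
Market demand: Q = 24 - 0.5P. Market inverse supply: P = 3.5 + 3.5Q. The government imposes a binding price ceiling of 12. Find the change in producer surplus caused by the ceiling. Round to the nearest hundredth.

-104.24

Rewriting demand in inverse form: P = 48 - 2Q.
Without the control, 48 - 2Q = 3.5 + 3.5Q so Q* = 8.0909 and P* = 31.8182.
At P = 12, sellers supply (12 - 3.5)/3.5 = 2.4286 while buyers want more, so the quantity traded is 2.4286 at price 12.
PS goes from (1/2)(8.0909)(28.3182) = 114.5599 to 10.3214 (computed as (12 - 3.5)(2.4286) - (1/2)(3.5)(2.4286)^2), a change of -104.2385.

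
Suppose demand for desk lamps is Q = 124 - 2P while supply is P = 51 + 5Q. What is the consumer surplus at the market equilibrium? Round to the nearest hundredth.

1.00

Rewriting demand in inverse form: P = 62 - 0.5Q.
Set 62 - 0.5Q = 51 + 5Q, which gives 11 = 5.5Q, so Q* = 2 and P* = 62 - 0.5(2) = 61.
Consumer surplus is the triangle under demand above P*: (1/2)(2)(62 - 61) = (1/2)(2)(1) = 1.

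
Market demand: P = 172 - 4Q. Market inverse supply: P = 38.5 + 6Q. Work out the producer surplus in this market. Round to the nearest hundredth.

534.67

Set 172 - 4Q = 38.5 + 6Q, which gives 133.5 = 10Q, so Q* = 13.35 and P* = 172 - 4(13.35) = 118.6.
PS is the area between P* and the supply curve from 0 to Q*: (1/2)(13.35)(80.1) = 534.6675.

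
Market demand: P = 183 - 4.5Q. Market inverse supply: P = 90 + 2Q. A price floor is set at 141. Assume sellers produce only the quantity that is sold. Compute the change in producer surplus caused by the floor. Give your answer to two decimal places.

184.18

Free-market equilibrium: 183 - 4.5Q = 90 + 2Q gives Q* = 14.3077, P* = 118.6154.
At the floor price 141, quantity demanded is (183 - 141)/4.5 = 9.3333; demand is the short side, so Q = 9.3333 trades at P = 141.
PS goes from (1/2)(14.3077)(28.6154) = 204.7101 to 388.8889 (computed as (141 - 90)(9.3333) - (1/2)(2)(9.3333)^2), a change of 184.1788.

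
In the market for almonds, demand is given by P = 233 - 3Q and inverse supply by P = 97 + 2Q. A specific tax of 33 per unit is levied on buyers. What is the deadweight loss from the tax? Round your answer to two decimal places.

108.90

Pre-tax equilibrium: 233 - 3Q = 97 + 2Q gives Q* = 27.2, P* = 151.4.
A tax on buyers shifts demand down by 33: (233 - 33) - 3Q = 97 + 2Q, so Q_t = 20.6. Buyers pay P_b = 171.2; sellers receive P_s = P_b - 33 = 138.2.
Deadweight loss is the triangle between the curves from Q_t to Q*: (1/2)(27.2 - 20.6)(33) = 108.9.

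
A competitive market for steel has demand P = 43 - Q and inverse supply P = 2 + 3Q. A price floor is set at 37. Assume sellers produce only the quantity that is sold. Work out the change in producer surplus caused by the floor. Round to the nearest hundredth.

-1.59

Without the control, 43 - Q = 2 + 3Q so Q* = 10.25 and P* = 32.75.
At P = 37, buyers demand (43 - 37)/1 = 6 while sellers would supply more, so the quantity traded is 6 at price 37.
PS goes from (1/2)(10.25)(30.75) = 157.5938 to 156 (computed as (37 - 2)(6) - (1/2)(3)(6)^2), a change of -1.5938.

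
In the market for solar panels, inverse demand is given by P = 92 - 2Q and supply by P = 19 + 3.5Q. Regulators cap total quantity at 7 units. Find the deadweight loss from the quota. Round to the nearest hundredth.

108.20

Unrestricted equilibrium: Q* = (92 - 19)/(2 + 3.5) = 13.2727.
At Q = 7 the demand price is 92 - 2(7) = 78 and the supply price is 19 + 3.5(7) = 43.5.
DWL = (1/2)(gap between curves at 7) x (Q* - 7) = (1/2)(34.5)(6.2727) = 108.2045.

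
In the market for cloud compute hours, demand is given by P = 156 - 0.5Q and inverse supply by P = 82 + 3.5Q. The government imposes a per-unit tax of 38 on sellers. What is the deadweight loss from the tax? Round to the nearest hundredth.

180.50

Pre-tax equilibrium: 156 - 0.5Q = 82 + 3.5Q gives Q* = 18.5, P* = 146.75.
A tax on sellers shifts supply up by 38: 156 - 0.5Q = 82 + 3.5Q + 38, so Q_t = 9. Buyers pay P_b = 151.5; sellers receive P_s = P_b - 38 = 113.5.
Deadweight loss is the triangle between the curves from Q_t to Q*: (1/2)(18.5 - 9)(38) = 180.5.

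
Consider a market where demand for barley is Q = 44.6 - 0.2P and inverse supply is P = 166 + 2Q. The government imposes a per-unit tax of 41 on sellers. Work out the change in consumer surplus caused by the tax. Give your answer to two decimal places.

-152.70

Rewriting demand in inverse form: P = 223 - 5Q.
Without the tax, 223 - 5Q = 166 + 2Q so Q* = 8.1429 and P* = 182.2857.
With the tax, sellers need 41 more per unit: 223 - 5Q = 166 + 2Q + 41, so Q_t = 2.2857. Buyers pay P_b = 211.5714; sellers receive P_s = P_b - 41 = 170.5714.
CS falls from (1/2)(8.1429)(40.7143) = 165.7653 to (1/2)(2.2857)(11.4286) = 13.0612, a change of -152.7041.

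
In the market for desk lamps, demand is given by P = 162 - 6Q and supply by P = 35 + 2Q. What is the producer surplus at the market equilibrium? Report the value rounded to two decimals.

Equilibrium: 162 - 6Q = 35 + 2Q, so Q* = 15.875 and P* = 66.75.
The supply curve's price intercept is 35, so PS = (1/2)(Q*)(P* - 35) = (1/2)(15.875)(31.75) = 252.0156.

252.02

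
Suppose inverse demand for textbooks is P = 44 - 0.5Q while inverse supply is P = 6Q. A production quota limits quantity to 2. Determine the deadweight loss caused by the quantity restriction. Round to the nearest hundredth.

73.92

Without the quota, 44 - 0.5Q = 6Q gives Q* = 6.7692.
At Q = 2 the demand price is 44 - 0.5(2) = 43 and the supply price is 0 + 6(2) = 12.
DWL = (1/2)(gap between curves at 2) x (Q* - 2) = (1/2)(31)(4.7692) = 73.9231.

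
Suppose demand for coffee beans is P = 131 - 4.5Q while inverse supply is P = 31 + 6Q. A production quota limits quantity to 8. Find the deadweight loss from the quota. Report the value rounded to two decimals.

Unrestricted equilibrium: Q* = (131 - 31)/(4.5 + 6) = 9.5238.
At Q = 8 the demand price is 131 - 4.5(8) = 95 and the supply price is 31 + 6(8) = 79.
DWL = (1/2)(gap between curves at 8) x (Q* - 8) = (1/2)(16)(1.5238) = 12.1905.

12.19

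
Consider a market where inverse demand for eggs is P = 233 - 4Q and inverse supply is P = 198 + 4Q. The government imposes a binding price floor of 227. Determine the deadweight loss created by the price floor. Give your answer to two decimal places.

33.06

Free-market equilibrium: 233 - 4Q = 198 + 4Q gives Q* = 4.375, P* = 215.5.
At P = 227, buyers demand (233 - 227)/4 = 1.5 while sellers would supply more, so the quantity traded is 1.5 at price 227.
The lost-trades triangle has base Q* - 1.5 = 2.875 and height equal to the gap between the curves at Q = 1.5, which is 227 - 204 = 23. DWL = (1/2)(2.875)(23) = 33.0625.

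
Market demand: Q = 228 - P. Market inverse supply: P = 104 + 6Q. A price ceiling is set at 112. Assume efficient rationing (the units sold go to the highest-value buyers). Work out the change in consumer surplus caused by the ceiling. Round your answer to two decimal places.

-3.12

Rewriting demand in inverse form: P = 228 - Q.
Free-market equilibrium: 228 - Q = 104 + 6Q gives Q* = 17.7143, P* = 210.2857.
At P = 112, sellers supply (112 - 104)/6 = 1.3333 while buyers want more, so the quantity traded is 1.3333 at price 112.
CS goes from (1/2)(17.7143)(17.7143) = 156.898 to 153.7778 (computed as (228 - 112)(1.3333) - (1/2)(1)(1.3333)^2), a change of -3.1202.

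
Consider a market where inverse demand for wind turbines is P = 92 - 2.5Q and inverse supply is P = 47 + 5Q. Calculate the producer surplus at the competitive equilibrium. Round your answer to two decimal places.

90.00

Equilibrium: 92 - 2.5Q = 47 + 5Q, so Q* = 6 and P* = 77.
The supply curve's price intercept is 47, so PS = (1/2)(Q*)(P* - 47) = (1/2)(6)(30) = 90.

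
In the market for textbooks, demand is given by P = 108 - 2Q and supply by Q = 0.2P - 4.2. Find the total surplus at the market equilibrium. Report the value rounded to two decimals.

540.64

Rewriting supply in inverse form: P = 21 + 5Q.
Set 108 - 2Q = 21 + 5Q, which gives 87 = 7Q, so Q* = 12.4286 and P* = 108 - 2(12.4286) = 83.1429.
Total surplus is the full triangle between the curves from 0 to Q*: (1/2)(12.4286)(108 - 21) = 540.6429.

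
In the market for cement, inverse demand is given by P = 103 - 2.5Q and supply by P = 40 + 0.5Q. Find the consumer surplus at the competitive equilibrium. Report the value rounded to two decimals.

551.25

Set 103 - 2.5Q = 40 + 0.5Q, which gives 63 = 3Q, so Q* = 21 and P* = 103 - 2.5(21) = 50.5.
The demand choke price is 103, so CS = (1/2)(Q*)(103 - P*) = (1/2)(21)(52.5) = 551.25.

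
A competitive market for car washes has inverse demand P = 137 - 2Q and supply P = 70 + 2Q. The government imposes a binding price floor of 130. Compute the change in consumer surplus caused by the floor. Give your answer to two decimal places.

-268.31

Without the control, 137 - 2Q = 70 + 2Q so Q* = 16.75 and P* = 103.5.
At the floor price 130, quantity demanded is (137 - 130)/2 = 3.5; demand is the short side, so Q = 3.5 trades at P = 130.
CS goes from (1/2)(16.75)(33.5) = 280.5625 to 12.25 (computed as (137 - 130)(3.5) - (1/2)(2)(3.5)^2), a change of -268.3125.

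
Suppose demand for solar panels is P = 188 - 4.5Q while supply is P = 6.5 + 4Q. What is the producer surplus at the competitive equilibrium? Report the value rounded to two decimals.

911.90

Setting demand equal to supply, 181.5 = 8.5Q, so Q* = 21.3529 and P* = 91.9118.
PS is the area between P* and the supply curve from 0 to Q*: (1/2)(21.3529)(85.4118) = 911.8962.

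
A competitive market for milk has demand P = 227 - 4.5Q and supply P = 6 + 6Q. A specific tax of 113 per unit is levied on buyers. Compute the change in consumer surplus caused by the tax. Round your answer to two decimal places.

-758.71

Pre-tax equilibrium: 227 - 4.5Q = 6 + 6Q gives Q* = 21.0476, P* = 132.2857.
With the tax, buyers' net willingness to pay falls by 113: (227 - 113) - 4.5Q = 6 + 6Q, so Q_t = 10.2857. Buyers pay P_b = 180.7143; sellers receive P_s = P_b - 113 = 67.7143.
CS falls from (1/2)(21.0476)(94.7143) = 996.7551 to (1/2)(10.2857)(46.2857) = 238.0408, a change of -758.7143.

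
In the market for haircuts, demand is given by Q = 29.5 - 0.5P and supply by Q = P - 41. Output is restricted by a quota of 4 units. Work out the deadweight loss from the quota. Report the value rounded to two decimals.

Rewriting demand in inverse form: P = 59 - 2Q.
Rewriting supply in inverse form: P = 41 + Q.
Unrestricted equilibrium: Q* = (59 - 41)/(2 + 1) = 6.
At Q = 4 the demand price is 59 - 2(4) = 51 and the supply price is 41 + (4) = 45.
Deadweight loss is the triangle between the curves from 4 to 6: (1/2)(51 - 45)(6 - 4) = 6.

6.00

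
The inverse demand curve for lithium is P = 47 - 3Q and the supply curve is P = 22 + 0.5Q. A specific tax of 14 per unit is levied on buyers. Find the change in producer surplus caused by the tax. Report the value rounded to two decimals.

Without the tax, 47 - 3Q = 22 + 0.5Q so Q* = 7.1429 and P* = 25.5714.
With the tax, buyers' net willingness to pay falls by 14: (47 - 14) - 3Q = 22 + 0.5Q, so Q_t = 3.1429. Buyers pay P_b = 37.5714; sellers receive P_s = P_b - 14 = 23.5714.
PS falls from (1/2)(7.1429)(3.5714) = 12.7551 to (1/2)(3.1429)(1.5714) = 2.4694, a change of -10.2857.

-10.29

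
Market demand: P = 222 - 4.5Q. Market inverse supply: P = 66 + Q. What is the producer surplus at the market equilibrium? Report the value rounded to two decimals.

402.25

Set 222 - 4.5Q = 66 + Q, which gives 156 = 5.5Q, so Q* = 28.3636 and P* = 222 - 4.5(28.3636) = 94.3636.
Producer surplus is the triangle above supply below P*: (1/2)(28.3636)(94.3636 - 66) = (1/2)(28.3636)(28.3636) = 402.2479.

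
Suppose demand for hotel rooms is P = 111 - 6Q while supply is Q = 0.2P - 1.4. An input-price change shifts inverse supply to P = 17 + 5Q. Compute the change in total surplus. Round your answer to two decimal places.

-90.00

Rewriting supply in inverse form: P = 7 + 5Q.
Initial equilibrium: Q_0 = 9.4545, P_0 = 54.2727; CS_0 = (1/2)(9.4545)(56.7273) = 268.1653, PS_0 = (1/2)(9.4545)(47.2727) = 223.4711.
New equilibrium: 111 - 6Q = 17 + 5Q gives Q_1 = 8.5455, P_1 = 59.7273; CS_1 = 219.0744, PS_1 = 182.562.
Change in total surplus = (219.0744 + 182.562) - (268.1653 + 223.4711) = -90.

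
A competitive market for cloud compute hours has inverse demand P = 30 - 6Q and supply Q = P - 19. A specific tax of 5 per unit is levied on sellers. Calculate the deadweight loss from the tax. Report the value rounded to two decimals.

Rewriting supply in inverse form: P = 19 + Q.
Pre-tax equilibrium: 30 - 6Q = 19 + Q gives Q* = 1.5714, P* = 20.5714.
A tax on sellers shifts supply up by 5: 30 - 6Q = 19 + Q + 5, so Q_t = 0.8571. Buyers pay P_b = 24.8571; sellers receive P_s = P_b - 5 = 19.8571.
Deadweight loss is the triangle between the curves from Q_t to Q*: (1/2)(1.5714 - 0.8571)(5) = 1.7857.

1.79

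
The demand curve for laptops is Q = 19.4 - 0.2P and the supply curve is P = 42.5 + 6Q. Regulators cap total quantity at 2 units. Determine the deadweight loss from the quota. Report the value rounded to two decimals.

48.01

Rewriting demand in inverse form: P = 97 - 5Q.
Without the quota, 97 - 5Q = 42.5 + 6Q gives Q* = 4.9545.
At Q = 2 the demand price is 97 - 5(2) = 87 and the supply price is 42.5 + 6(2) = 54.5.
DWL = (1/2)(gap between curves at 2) x (Q* - 2) = (1/2)(32.5)(2.9545) = 48.0114.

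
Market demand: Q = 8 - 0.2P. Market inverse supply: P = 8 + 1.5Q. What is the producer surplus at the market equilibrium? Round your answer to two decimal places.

18.18

Rewriting demand in inverse form: P = 40 - 5Q.
Setting demand equal to supply, 32 = 6.5Q, so Q* = 4.9231 and P* = 15.3846.
PS is the area between P* and the supply curve from 0 to Q*: (1/2)(4.9231)(7.3846) = 18.1775.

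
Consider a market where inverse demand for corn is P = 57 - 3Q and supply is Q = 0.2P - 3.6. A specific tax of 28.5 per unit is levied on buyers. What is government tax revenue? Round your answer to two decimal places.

Rewriting supply in inverse form: P = 18 + 5Q.
Without the tax, 57 - 3Q = 18 + 5Q so Q* = 4.875 and P* = 42.375.
A tax on buyers shifts demand down by 28.5: (57 - 28.5) - 3Q = 18 + 5Q, so Q_t = 1.3125. Buyers pay P_b = 53.0625; sellers receive P_s = P_b - 28.5 = 24.5625.
Tax revenue = t x Q_t = 28.5 x 1.3125 = 37.4062.

37.41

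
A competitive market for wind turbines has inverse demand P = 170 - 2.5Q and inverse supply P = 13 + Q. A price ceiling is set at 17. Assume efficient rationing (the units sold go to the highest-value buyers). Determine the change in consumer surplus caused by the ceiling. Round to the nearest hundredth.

Free-market equilibrium: 170 - 2.5Q = 13 + Q gives Q* = 44.8571, P* = 57.8571.
At P = 17, sellers supply (17 - 13)/1 = 4 while buyers want more, so the quantity traded is 4 at price 17.
CS goes from (1/2)(44.8571)(112.1429) = 2515.2041 to 592 (computed as (170 - 17)(4) - (1/2)(2.5)(4)^2), a change of -1923.2041.

-1923.20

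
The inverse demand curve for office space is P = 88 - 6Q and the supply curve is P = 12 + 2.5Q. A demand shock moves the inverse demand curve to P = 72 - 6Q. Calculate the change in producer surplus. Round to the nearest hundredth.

-37.65

Initial equilibrium: Q_0 = 8.9412, P_0 = 34.3529; CS_0 = (1/2)(8.9412)(53.6471) = 239.8339, PS_0 = (1/2)(8.9412)(22.3529) = 99.9308.
New equilibrium: 72 - 6Q = 12 + 2.5Q gives Q_1 = 7.0588, P_1 = 29.6471; CS_1 = 149.481, PS_1 = 62.2837.
Change in producer surplus = 62.2837 - 99.9308 = -37.6471.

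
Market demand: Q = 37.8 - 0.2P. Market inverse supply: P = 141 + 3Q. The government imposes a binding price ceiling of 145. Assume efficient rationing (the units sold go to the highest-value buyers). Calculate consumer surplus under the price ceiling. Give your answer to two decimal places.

Rewriting demand in inverse form: P = 189 - 5Q.
Without the control, 189 - 5Q = 141 + 3Q so Q* = 6 and P* = 159.
At P = 145, sellers supply (145 - 141)/3 = 1.3333 while buyers want more, so the quantity traded is 1.3333 at price 145.
The demand price at Q = 1.3333 is 182.3333. CS is the trapezoid between demand and 145 over [0, 1.3333]: (1/2)[(189 - 145) + (182.3333 - 145)](1.3333) = 54.2222.

54.22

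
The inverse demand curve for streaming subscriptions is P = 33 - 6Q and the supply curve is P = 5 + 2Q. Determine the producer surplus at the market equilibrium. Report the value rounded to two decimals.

12.25

Setting demand equal to supply, 28 = 8Q, so Q* = 3.5 and P* = 12.
The supply curve's price intercept is 5, so PS = (1/2)(Q*)(P* - 5) = (1/2)(3.5)(7) = 12.25.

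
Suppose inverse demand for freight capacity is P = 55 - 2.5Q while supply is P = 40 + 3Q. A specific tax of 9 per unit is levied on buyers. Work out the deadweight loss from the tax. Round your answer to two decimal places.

Without the tax, 55 - 2.5Q = 40 + 3Q so Q* = 2.7273 and P* = 48.1818.
With the tax, buyers' net willingness to pay falls by 9: (55 - 9) - 2.5Q = 40 + 3Q, so Q_t = 1.0909. Buyers pay P_b = 52.2727; sellers receive P_s = P_b - 9 = 43.2727.
The welfare triangle lost has base Q* - Q_t = 1.6364 and height t = 9, so DWL = (1/2)(1.6364)(9) = 7.3636.

7.36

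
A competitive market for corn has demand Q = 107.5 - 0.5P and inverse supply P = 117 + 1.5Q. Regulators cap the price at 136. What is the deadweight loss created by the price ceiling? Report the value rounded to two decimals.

Rewriting demand in inverse form: P = 215 - 2Q.
Free-market equilibrium: 215 - 2Q = 117 + 1.5Q gives Q* = 28, P* = 159.
At the ceiling price 136, quantity supplied is (136 - 117)/1.5 = 12.6667; supply is the short side, so Q = 12.6667 trades at P = 136.
At Q = 12.6667 the demand price is 189.6667 and the supply price is 136. Deadweight loss is the triangle between the curves from 12.6667 to 28: (1/2)(189.6667 - 136)(28 - 12.6667) = 411.4444.

411.44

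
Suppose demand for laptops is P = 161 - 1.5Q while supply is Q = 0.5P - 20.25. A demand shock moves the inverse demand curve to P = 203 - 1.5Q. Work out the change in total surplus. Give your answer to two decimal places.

1698.00

Rewriting supply in inverse form: P = 40.5 + 2Q.
Initial equilibrium: Q_0 = 34.4286, P_0 = 109.3571; CS_0 = (1/2)(34.4286)(51.6429) = 888.9949, PS_0 = (1/2)(34.4286)(68.8571) = 1185.3265.
New equilibrium: 203 - 1.5Q = 40.5 + 2Q gives Q_1 = 46.4286, P_1 = 133.3571; CS_1 = 1616.7092, PS_1 = 2155.6122.
Change in total surplus = (1616.7092 + 2155.6122) - (888.9949 + 1185.3265) = 1698.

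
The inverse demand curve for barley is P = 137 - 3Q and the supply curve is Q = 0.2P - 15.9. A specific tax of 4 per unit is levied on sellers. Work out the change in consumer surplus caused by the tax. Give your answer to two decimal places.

-10.41

Rewriting supply in inverse form: P = 79.5 + 5Q.
Pre-tax equilibrium: 137 - 3Q = 79.5 + 5Q gives Q* = 7.1875, P* = 115.4375.
With the tax, sellers need 4 more per unit: 137 - 3Q = 79.5 + 5Q + 4, so Q_t = 6.6875. Buyers pay P_b = 116.9375; sellers receive P_s = P_b - 4 = 112.9375.
CS falls from (1/2)(7.1875)(21.5625) = 77.4902 to (1/2)(6.6875)(20.0625) = 67.084, a change of -10.4062.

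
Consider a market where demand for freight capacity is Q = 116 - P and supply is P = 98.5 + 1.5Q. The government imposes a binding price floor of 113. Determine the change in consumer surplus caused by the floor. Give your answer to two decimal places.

Rewriting demand in inverse form: P = 116 - Q.
Free-market equilibrium: 116 - Q = 98.5 + 1.5Q gives Q* = 7, P* = 109.
At the floor price 113, quantity demanded is (116 - 113)/1 = 3; demand is the short side, so Q = 3 trades at P = 113.
CS goes from (1/2)(7)(7) = 24.5 to 4.5 (computed as (116 - 113)(3) - (1/2)(1)(3)^2), a change of -20.

-20.00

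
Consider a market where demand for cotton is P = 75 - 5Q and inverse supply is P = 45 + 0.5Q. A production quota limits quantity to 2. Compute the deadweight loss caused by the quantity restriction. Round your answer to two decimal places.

Unrestricted equilibrium: Q* = (75 - 45)/(5 + 0.5) = 5.4545.
At Q = 2 the demand price is 75 - 5(2) = 65 and the supply price is 45 + 0.5(2) = 46.
DWL = (1/2)(gap between curves at 2) x (Q* - 2) = (1/2)(19)(3.4545) = 32.8182.

32.82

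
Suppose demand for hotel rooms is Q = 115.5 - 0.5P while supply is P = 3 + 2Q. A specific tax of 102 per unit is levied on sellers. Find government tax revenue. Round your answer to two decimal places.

3213.00

Rewriting demand in inverse form: P = 231 - 2Q.
Without the tax, 231 - 2Q = 3 + 2Q so Q* = 57 and P* = 117.
With the tax, sellers need 102 more per unit: 231 - 2Q = 3 + 2Q + 102, so Q_t = 31.5. Buyers pay P_b = 168; sellers receive P_s = P_b - 102 = 66.
Revenue is the tax times quantity traded: 102 x 31.5 = 3213.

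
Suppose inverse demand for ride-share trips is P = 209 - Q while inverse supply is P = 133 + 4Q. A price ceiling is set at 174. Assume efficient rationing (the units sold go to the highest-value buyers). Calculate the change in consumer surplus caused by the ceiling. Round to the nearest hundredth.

Free-market equilibrium: 209 - Q = 133 + 4Q gives Q* = 15.2, P* = 193.8.
At the ceiling price 174, quantity supplied is (174 - 133)/4 = 10.25; supply is the short side, so Q = 10.25 trades at P = 174.
CS goes from (1/2)(15.2)(15.2) = 115.52 to 306.2188 (computed as (209 - 174)(10.25) - (1/2)(1)(10.25)^2), a change of 190.6987.

190.70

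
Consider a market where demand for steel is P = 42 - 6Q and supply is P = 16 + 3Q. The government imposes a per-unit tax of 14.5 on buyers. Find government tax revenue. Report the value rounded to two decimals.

Pre-tax equilibrium: 42 - 6Q = 16 + 3Q gives Q* = 2.8889, P* = 24.6667.
A tax on buyers shifts demand down by 14.5: (42 - 14.5) - 6Q = 16 + 3Q, so Q_t = 1.2778. Buyers pay P_b = 34.3333; sellers receive P_s = P_b - 14.5 = 19.8333.
Tax revenue = t x Q_t = 14.5 x 1.2778 = 18.5278.

18.53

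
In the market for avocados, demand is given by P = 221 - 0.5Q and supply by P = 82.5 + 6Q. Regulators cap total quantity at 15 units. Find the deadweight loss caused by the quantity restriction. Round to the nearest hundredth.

Without the quota, 221 - 0.5Q = 82.5 + 6Q gives Q* = 21.3077.
At Q = 15 the demand price is 221 - 0.5(15) = 213.5 and the supply price is 82.5 + 6(15) = 172.5.
Deadweight loss is the triangle between the curves from 15 to 21.3077: (1/2)(213.5 - 172.5)(21.3077 - 15) = 129.3077.

129.31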